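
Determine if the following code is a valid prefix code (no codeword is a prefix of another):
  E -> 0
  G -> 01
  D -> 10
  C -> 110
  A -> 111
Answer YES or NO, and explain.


Checking each pair (does one codeword prefix another?):
  E='0' vs G='01': prefix -- VIOLATION

NO -- this is NOT a valid prefix code. E (0) is a prefix of G (01).


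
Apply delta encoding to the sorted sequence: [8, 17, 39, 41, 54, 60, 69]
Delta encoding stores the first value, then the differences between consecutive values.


First value: 8
Deltas:
  17 - 8 = 9
  39 - 17 = 22
  41 - 39 = 2
  54 - 41 = 13
  60 - 54 = 6
  69 - 60 = 9


Delta encoded: [8, 9, 22, 2, 13, 6, 9]


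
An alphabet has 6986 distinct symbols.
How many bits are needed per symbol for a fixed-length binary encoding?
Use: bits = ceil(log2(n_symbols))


log2(6986) = 12.7703
Bracket: 2^12 = 4096 < 6986 <= 2^13 = 8192
So ceil(log2(6986)) = 13

bits = ceil(log2(6986)) = ceil(12.7703) = 13 bits


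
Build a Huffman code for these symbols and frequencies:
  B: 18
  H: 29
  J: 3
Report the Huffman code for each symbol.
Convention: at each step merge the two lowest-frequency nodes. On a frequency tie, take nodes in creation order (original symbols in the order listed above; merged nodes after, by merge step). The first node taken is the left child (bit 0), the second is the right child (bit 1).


Huffman tree construction:
Step 1: Merge J(3) + B(18) = 21
Step 2: Merge (J+B)(21) + H(29) = 50
Read each symbol's code off the tree from the root (left child = 0, right child = 1).

Codes:
  B: 01 (length 2)
  H: 1 (length 1)
  J: 00 (length 2)
Average code length: 71/50 = 1.4200 bits/symbol


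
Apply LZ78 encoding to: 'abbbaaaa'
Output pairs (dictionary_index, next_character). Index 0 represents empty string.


LZ78 encoding steps:
Dictionary: {0: ''}
Step 1: w='' (idx 0), next='a' -> output (0, 'a'), add 'a' as idx 1
Step 2: w='' (idx 0), next='b' -> output (0, 'b'), add 'b' as idx 2
Step 3: w='b' (idx 2), next='b' -> output (2, 'b'), add 'bb' as idx 3
Step 4: w='a' (idx 1), next='a' -> output (1, 'a'), add 'aa' as idx 4
Step 5: w='aa' (idx 4), end of input -> output (4, '')


Encoded: [(0, 'a'), (0, 'b'), (2, 'b'), (1, 'a'), (4, '')]


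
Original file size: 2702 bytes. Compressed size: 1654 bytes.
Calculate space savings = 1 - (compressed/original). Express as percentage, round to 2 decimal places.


ratio = compressed/original = 1654/2702 = 0.612139
savings = 1 - ratio = 1 - 0.612139 = 0.387861
as a percentage: 0.387861 * 100 = 38.79%

Space savings = 1 - 1654/2702 = 38.79%


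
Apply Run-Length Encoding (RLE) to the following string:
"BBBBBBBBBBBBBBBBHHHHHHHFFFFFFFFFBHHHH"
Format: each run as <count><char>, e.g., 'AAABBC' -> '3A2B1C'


Scanning runs left to right:
  i=0: run of 'B' x 16 -> '16B'
  i=16: run of 'H' x 7 -> '7H'
  i=23: run of 'F' x 9 -> '9F'
  i=32: run of 'B' x 1 -> '1B'
  i=33: run of 'H' x 4 -> '4H'

RLE = 16B7H9F1B4H


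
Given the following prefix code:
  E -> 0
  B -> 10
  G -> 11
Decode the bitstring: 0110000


Decoding step by step:
Bits 0 -> E
Bits 11 -> G
Bits 0 -> E
Bits 0 -> E
Bits 0 -> E
Bits 0 -> E


Decoded message: EGEEEE


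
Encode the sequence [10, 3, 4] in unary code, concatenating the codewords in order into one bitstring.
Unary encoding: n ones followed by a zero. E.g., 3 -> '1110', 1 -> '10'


Encode each number as n ones followed by a terminating 0:
  10 -> 11111111110 (11 bits)
  3 -> 1110 (4 bits)
  4 -> 11110 (5 bits)
Total length = 11 + 4 + 5 = 20 bits.

Unary([10, 3, 4]) = 11111111110111011110 (20 bits)


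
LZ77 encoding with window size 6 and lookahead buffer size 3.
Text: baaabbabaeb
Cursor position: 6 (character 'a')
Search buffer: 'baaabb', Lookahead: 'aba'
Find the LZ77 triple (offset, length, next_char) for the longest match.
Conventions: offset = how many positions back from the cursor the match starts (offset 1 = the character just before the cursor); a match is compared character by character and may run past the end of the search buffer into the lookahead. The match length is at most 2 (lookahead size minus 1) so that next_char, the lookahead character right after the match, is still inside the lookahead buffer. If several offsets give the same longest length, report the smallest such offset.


Try each offset into the search buffer:
  offset=1 (pos 5, char 'b'): match length 0
  offset=2 (pos 4, char 'b'): match length 0
  offset=3 (pos 3, char 'a'): match length 2
  offset=4 (pos 2, char 'a'): match length 1
  offset=5 (pos 1, char 'a'): match length 1
  offset=6 (pos 0, char 'b'): match length 0
Longest match has length 2 at offset 3.
next_char = character at position 6 + 2 = 8 -> 'a'

Best match: offset=3, length=2 (matching 'ab' starting at position 3)
LZ77 triple: (3, 2, 'a')


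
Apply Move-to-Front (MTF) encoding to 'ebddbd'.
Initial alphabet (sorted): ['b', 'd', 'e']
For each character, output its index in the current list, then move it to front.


MTF encoding:
'e': index 2 in ['b', 'd', 'e'] -> ['e', 'b', 'd']
'b': index 1 in ['e', 'b', 'd'] -> ['b', 'e', 'd']
'd': index 2 in ['b', 'e', 'd'] -> ['d', 'b', 'e']
'd': index 0 in ['d', 'b', 'e'] -> ['d', 'b', 'e']
'b': index 1 in ['d', 'b', 'e'] -> ['b', 'd', 'e']
'd': index 1 in ['b', 'd', 'e'] -> ['d', 'b', 'e']


Output: [2, 1, 2, 0, 1, 1]


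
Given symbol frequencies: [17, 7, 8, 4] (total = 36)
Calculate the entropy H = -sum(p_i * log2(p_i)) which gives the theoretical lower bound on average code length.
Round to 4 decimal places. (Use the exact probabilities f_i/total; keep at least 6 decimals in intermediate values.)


Per-symbol terms -p_i * log2(p_i) with p_i = f_i/36:
  p = 17/36 = 0.472222: log2(p) = -1.082462, -p*log2(p) = 0.511163
  p = 7/36 = 0.194444: log2(p) = -2.362570, -p*log2(p) = 0.459389
  p = 8/36 = 0.222222: log2(p) = -2.169925, -p*log2(p) = 0.482206
  p = 4/36 = 0.111111: log2(p) = -3.169925, -p*log2(p) = 0.352214
H = 0.511163 + 0.459389 + 0.482206 + 0.352214 = 1.804972

H = 1.805 bits/symbol


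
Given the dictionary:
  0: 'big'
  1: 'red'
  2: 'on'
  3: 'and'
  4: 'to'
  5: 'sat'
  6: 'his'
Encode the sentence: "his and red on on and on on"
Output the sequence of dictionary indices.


Look up each word in the dictionary:
  'his' -> 6
  'and' -> 3
  'red' -> 1
  'on' -> 2
  'on' -> 2
  'and' -> 3
  'on' -> 2
  'on' -> 2

Encoded: [6, 3, 1, 2, 2, 3, 2, 2]


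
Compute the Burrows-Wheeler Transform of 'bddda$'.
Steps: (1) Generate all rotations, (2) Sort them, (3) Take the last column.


Rotations (sorted):
  0: $bddda -> last char: a
  1: a$bddd -> last char: d
  2: bddda$ -> last char: $
  3: da$bdd -> last char: d
  4: dda$bd -> last char: d
  5: ddda$b -> last char: b


BWT = ad$ddb


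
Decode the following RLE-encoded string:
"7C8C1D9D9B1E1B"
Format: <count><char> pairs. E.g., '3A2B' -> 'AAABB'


Expanding each <count><char> pair:
  7C -> 'CCCCCCC'
  8C -> 'CCCCCCCC'
  1D -> 'D'
  9D -> 'DDDDDDDDD'
  9B -> 'BBBBBBBBB'
  1E -> 'E'
  1B -> 'B'

Decoded = CCCCCCCCCCCCCCCDDDDDDDDDDBBBBBBBBBEB


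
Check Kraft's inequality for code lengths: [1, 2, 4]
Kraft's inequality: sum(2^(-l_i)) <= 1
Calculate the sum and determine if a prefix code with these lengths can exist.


Sum = 2^(-1) + 2^(-2) + 2^(-4)
    = 0.5 + 0.25 + 0.0625
    = 13/16 = 0.8125
Since 0.8125 <= 1, Kraft's inequality IS satisfied.
A prefix code with these lengths CAN exist.

Kraft sum = 0.8125. Satisfied.


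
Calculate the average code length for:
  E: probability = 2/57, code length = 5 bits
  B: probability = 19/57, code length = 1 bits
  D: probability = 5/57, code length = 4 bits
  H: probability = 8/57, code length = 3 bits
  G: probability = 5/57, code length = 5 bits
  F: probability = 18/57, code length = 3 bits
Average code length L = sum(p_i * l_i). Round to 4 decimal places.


Weighted contributions p_i * l_i:
  E: (2/57) * 5 = 10/57
  B: (19/57) * 1 = 19/57
  D: (5/57) * 4 = 20/57
  H: (8/57) * 3 = 24/57
  G: (5/57) * 5 = 25/57
  F: (18/57) * 3 = 54/57
Sum = (10 + 19 + 20 + 24 + 25 + 54)/57 = 152/57

L = 152/57 = 2.6667 bits/symbol


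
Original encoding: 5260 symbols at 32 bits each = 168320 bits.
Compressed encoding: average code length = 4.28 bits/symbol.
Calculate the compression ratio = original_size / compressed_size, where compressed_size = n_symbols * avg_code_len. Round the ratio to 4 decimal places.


original_size = n_symbols * orig_bits = 5260 * 32 = 168320 bits
compressed_size = n_symbols * avg_code_len = 5260 * 4.28 = 22512.8 bits
ratio = original_size / compressed_size = 168320 / 22512.8 = 7.4766

Compression ratio = 7.4766


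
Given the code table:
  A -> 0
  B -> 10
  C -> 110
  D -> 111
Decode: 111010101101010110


Decoding:
111 -> D
0 -> A
10 -> B
10 -> B
110 -> C
10 -> B
10 -> B
110 -> C


Result: DABBCBBC


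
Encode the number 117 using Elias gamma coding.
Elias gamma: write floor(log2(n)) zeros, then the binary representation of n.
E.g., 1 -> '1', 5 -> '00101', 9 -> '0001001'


num_bits = floor(log2(117)) + 1 = 7
leading_zeros = num_bits - 1 = 6
binary(117) = 1110101

Elias gamma(117) = '000000' + '1110101' = 0000001110101 (13 bits)


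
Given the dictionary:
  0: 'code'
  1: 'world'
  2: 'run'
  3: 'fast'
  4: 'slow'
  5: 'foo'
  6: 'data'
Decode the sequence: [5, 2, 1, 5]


Look up each index in the dictionary:
  5 -> 'foo'
  2 -> 'run'
  1 -> 'world'
  5 -> 'foo'

Decoded: "foo run world foo"


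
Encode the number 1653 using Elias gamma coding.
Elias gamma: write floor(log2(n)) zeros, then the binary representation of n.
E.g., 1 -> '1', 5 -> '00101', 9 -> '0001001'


num_bits = floor(log2(1653)) + 1 = 11
leading_zeros = num_bits - 1 = 10
binary(1653) = 11001110101

Elias gamma(1653) = '0000000000' + '11001110101' = 000000000011001110101 (21 bits)


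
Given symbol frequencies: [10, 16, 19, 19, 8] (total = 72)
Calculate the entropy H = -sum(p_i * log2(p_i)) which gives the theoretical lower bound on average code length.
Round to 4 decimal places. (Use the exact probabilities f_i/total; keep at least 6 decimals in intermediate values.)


Per-symbol terms -p_i * log2(p_i) with p_i = f_i/72:
  p = 10/72 = 0.138889: log2(p) = -2.847997, -p*log2(p) = 0.395555
  p = 16/72 = 0.222222: log2(p) = -2.169925, -p*log2(p) = 0.482206
  p = 19/72 = 0.263889: log2(p) = -1.921997, -p*log2(p) = 0.507194
  p = 19/72 = 0.263889: log2(p) = -1.921997, -p*log2(p) = 0.507194
  p = 8/72 = 0.111111: log2(p) = -3.169925, -p*log2(p) = 0.352214
H = 0.395555 + 0.482206 + 0.507194 + 0.507194 + 0.352214 = 2.244363

H = 2.2444 bits/symbol


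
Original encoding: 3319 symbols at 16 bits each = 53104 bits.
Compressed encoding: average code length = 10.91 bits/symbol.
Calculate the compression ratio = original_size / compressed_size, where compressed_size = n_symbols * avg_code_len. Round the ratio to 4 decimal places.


original_size = n_symbols * orig_bits = 3319 * 16 = 53104 bits
compressed_size = n_symbols * avg_code_len = 3319 * 10.91 = 36210.29 bits
ratio = original_size / compressed_size = 53104 / 36210.29 = 1.4665

Compression ratio = 1.4665


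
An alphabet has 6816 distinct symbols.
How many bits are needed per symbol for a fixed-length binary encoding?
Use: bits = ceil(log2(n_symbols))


log2(6816) = 12.7347
Bracket: 2^12 = 4096 < 6816 <= 2^13 = 8192
So ceil(log2(6816)) = 13

bits = ceil(log2(6816)) = ceil(12.7347) = 13 bits


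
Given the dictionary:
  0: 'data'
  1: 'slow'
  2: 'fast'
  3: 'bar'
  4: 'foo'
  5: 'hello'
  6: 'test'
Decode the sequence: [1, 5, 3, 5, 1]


Look up each index in the dictionary:
  1 -> 'slow'
  5 -> 'hello'
  3 -> 'bar'
  5 -> 'hello'
  1 -> 'slow'

Decoded: "slow hello bar hello slow"


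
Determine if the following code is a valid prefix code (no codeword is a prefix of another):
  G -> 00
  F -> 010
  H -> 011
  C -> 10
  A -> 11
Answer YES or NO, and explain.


Checking each pair (does one codeword prefix another?):
  G='00' vs F='010': no prefix
  G='00' vs H='011': no prefix
  G='00' vs C='10': no prefix
  G='00' vs A='11': no prefix
  F='010' vs G='00': no prefix
  F='010' vs H='011': no prefix
  F='010' vs C='10': no prefix
  F='010' vs A='11': no prefix
  H='011' vs G='00': no prefix
  H='011' vs F='010': no prefix
  H='011' vs C='10': no prefix
  H='011' vs A='11': no prefix
  C='10' vs G='00': no prefix
  C='10' vs F='010': no prefix
  C='10' vs H='011': no prefix
  C='10' vs A='11': no prefix
  A='11' vs G='00': no prefix
  A='11' vs F='010': no prefix
  A='11' vs H='011': no prefix
  A='11' vs C='10': no prefix
No violation found over all pairs.

YES -- this is a valid prefix code. No codeword is a prefix of any other codeword.


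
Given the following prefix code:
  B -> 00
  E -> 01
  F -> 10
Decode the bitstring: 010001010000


Decoding step by step:
Bits 01 -> E
Bits 00 -> B
Bits 01 -> E
Bits 01 -> E
Bits 00 -> B
Bits 00 -> B


Decoded message: EBEEBB


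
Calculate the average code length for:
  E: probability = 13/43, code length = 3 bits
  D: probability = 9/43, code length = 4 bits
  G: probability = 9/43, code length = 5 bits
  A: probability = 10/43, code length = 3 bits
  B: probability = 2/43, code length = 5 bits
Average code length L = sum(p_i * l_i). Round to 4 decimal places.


Weighted contributions p_i * l_i:
  E: (13/43) * 3 = 39/43
  D: (9/43) * 4 = 36/43
  G: (9/43) * 5 = 45/43
  A: (10/43) * 3 = 30/43
  B: (2/43) * 5 = 10/43
Sum = (39 + 36 + 45 + 30 + 10)/43 = 160/43

L = 160/43 = 3.7209 bits/symbol


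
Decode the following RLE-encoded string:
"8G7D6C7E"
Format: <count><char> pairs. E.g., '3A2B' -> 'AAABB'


Expanding each <count><char> pair:
  8G -> 'GGGGGGGG'
  7D -> 'DDDDDDD'
  6C -> 'CCCCCC'
  7E -> 'EEEEEEE'

Decoded = GGGGGGGGDDDDDDDCCCCCCEEEEEEE


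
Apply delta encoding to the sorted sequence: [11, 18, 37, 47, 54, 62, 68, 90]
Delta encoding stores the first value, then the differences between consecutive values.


First value: 11
Deltas:
  18 - 11 = 7
  37 - 18 = 19
  47 - 37 = 10
  54 - 47 = 7
  62 - 54 = 8
  68 - 62 = 6
  90 - 68 = 22


Delta encoded: [11, 7, 19, 10, 7, 8, 6, 22]


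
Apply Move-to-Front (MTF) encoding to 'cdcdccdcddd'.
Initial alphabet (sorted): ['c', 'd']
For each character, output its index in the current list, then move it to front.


MTF encoding:
'c': index 0 in ['c', 'd'] -> ['c', 'd']
'd': index 1 in ['c', 'd'] -> ['d', 'c']
'c': index 1 in ['d', 'c'] -> ['c', 'd']
'd': index 1 in ['c', 'd'] -> ['d', 'c']
'c': index 1 in ['d', 'c'] -> ['c', 'd']
'c': index 0 in ['c', 'd'] -> ['c', 'd']
'd': index 1 in ['c', 'd'] -> ['d', 'c']
'c': index 1 in ['d', 'c'] -> ['c', 'd']
'd': index 1 in ['c', 'd'] -> ['d', 'c']
'd': index 0 in ['d', 'c'] -> ['d', 'c']
'd': index 0 in ['d', 'c'] -> ['d', 'c']


Output: [0, 1, 1, 1, 1, 0, 1, 1, 1, 0, 0]


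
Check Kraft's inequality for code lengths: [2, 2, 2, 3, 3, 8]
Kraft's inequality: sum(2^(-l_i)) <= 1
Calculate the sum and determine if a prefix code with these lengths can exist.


Sum = 2^(-2) + 2^(-2) + 2^(-2) + 2^(-3) + 2^(-3) + 2^(-8)
    = 0.25 + 0.25 + 0.25 + 0.125 + 0.125 + 0.00390625
    = 257/256 = 1.00390625
Since 1.00390625 > 1, Kraft's inequality is NOT satisfied.
A prefix code with these lengths CANNOT exist.

Kraft sum = 1.00390625. Not satisfied.


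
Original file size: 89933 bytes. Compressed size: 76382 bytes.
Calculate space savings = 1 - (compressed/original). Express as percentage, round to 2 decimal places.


ratio = compressed/original = 76382/89933 = 0.849321
savings = 1 - ratio = 1 - 0.849321 = 0.150679
as a percentage: 0.150679 * 100 = 15.07%

Space savings = 1 - 76382/89933 = 15.07%


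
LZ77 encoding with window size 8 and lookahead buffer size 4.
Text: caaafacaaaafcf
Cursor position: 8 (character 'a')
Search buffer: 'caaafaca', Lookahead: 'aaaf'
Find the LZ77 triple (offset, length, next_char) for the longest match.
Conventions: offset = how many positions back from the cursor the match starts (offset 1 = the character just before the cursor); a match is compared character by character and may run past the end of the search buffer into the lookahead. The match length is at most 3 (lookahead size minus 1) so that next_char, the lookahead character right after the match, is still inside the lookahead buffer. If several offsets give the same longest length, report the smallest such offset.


Try each offset into the search buffer:
  offset=1 (pos 7, char 'a'): match length 3
  offset=2 (pos 6, char 'c'): match length 0
  offset=3 (pos 5, char 'a'): match length 1
  offset=4 (pos 4, char 'f'): match length 0
  offset=5 (pos 3, char 'a'): match length 1
  offset=6 (pos 2, char 'a'): match length 2
  offset=7 (pos 1, char 'a'): match length 3
  offset=8 (pos 0, char 'c'): match length 0
Longest match has length 3, found at offsets 1, 7; take the smallest, offset 1.
next_char = character at position 8 + 3 = 11 -> 'f'

Best match: offset=1, length=3 (matching 'aaa' starting at position 7)
LZ77 triple: (1, 3, 'f')


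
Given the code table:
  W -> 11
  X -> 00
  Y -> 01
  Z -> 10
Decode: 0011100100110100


Decoding:
00 -> X
11 -> W
10 -> Z
01 -> Y
00 -> X
11 -> W
01 -> Y
00 -> X


Result: XWZYXWYX


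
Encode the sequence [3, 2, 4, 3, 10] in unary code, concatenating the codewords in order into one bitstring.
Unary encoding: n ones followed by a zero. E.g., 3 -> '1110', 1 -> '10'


Encode each number as n ones followed by a terminating 0:
  3 -> 1110 (4 bits)
  2 -> 110 (3 bits)
  4 -> 11110 (5 bits)
  3 -> 1110 (4 bits)
  10 -> 11111111110 (11 bits)
Total length = 4 + 3 + 5 + 4 + 11 = 27 bits.

Unary([3, 2, 4, 3, 10]) = 111011011110111011111111110 (27 bits)


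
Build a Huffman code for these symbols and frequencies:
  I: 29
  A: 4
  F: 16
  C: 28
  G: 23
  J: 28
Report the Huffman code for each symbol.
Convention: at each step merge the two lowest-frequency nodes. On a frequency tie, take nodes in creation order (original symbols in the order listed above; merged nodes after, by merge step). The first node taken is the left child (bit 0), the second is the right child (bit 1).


Huffman tree construction:
Step 1: Merge A(4) + F(16) = 20
Step 2: Merge (A+F)(20) + G(23) = 43
Step 3: Merge C(28) + J(28) = 56
Step 4: Merge I(29) + ((A+F)+G)(43) = 72
Step 5: Merge (C+J)(56) + (I+((A+F)+G))(72) = 128
Read each symbol's code off the tree from the root (left child = 0, right child = 1).

Codes:
  I: 10 (length 2)
  A: 1100 (length 4)
  F: 1101 (length 4)
  C: 00 (length 2)
  G: 111 (length 3)
  J: 01 (length 2)
Average code length: 319/128 = 2.4922 bits/symbol


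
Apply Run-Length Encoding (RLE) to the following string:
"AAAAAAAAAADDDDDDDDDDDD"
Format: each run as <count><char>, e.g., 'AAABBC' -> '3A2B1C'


Scanning runs left to right:
  i=0: run of 'A' x 10 -> '10A'
  i=10: run of 'D' x 12 -> '12D'

RLE = 10A12D


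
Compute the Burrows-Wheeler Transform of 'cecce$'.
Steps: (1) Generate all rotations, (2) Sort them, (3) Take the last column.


Rotations (sorted):
  0: $cecce -> last char: e
  1: cce$ce -> last char: e
  2: ce$cec -> last char: c
  3: cecce$ -> last char: $
  4: e$cecc -> last char: c
  5: ecce$c -> last char: c


BWT = eec$cc


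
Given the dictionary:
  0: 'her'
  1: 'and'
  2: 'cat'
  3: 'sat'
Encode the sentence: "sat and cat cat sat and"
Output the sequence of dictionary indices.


Look up each word in the dictionary:
  'sat' -> 3
  'and' -> 1
  'cat' -> 2
  'cat' -> 2
  'sat' -> 3
  'and' -> 1

Encoded: [3, 1, 2, 2, 3, 1]


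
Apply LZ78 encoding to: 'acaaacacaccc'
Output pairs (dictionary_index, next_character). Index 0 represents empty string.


LZ78 encoding steps:
Dictionary: {0: ''}
Step 1: w='' (idx 0), next='a' -> output (0, 'a'), add 'a' as idx 1
Step 2: w='' (idx 0), next='c' -> output (0, 'c'), add 'c' as idx 2
Step 3: w='a' (idx 1), next='a' -> output (1, 'a'), add 'aa' as idx 3
Step 4: w='a' (idx 1), next='c' -> output (1, 'c'), add 'ac' as idx 4
Step 5: w='ac' (idx 4), next='a' -> output (4, 'a'), add 'aca' as idx 5
Step 6: w='c' (idx 2), next='c' -> output (2, 'c'), add 'cc' as idx 6
Step 7: w='c' (idx 2), end of input -> output (2, '')


Encoded: [(0, 'a'), (0, 'c'), (1, 'a'), (1, 'c'), (4, 'a'), (2, 'c'), (2, '')]


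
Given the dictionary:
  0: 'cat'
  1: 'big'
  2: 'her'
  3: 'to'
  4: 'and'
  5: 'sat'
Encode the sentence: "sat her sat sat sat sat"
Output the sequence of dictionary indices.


Look up each word in the dictionary:
  'sat' -> 5
  'her' -> 2
  'sat' -> 5
  'sat' -> 5
  'sat' -> 5
  'sat' -> 5

Encoded: [5, 2, 5, 5, 5, 5]


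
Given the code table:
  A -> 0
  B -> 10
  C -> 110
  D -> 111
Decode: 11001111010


Decoding:
110 -> C
0 -> A
111 -> D
10 -> B
10 -> B


Result: CADBB


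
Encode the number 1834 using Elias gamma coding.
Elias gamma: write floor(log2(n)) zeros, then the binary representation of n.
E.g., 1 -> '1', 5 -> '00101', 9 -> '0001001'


num_bits = floor(log2(1834)) + 1 = 11
leading_zeros = num_bits - 1 = 10
binary(1834) = 11100101010

Elias gamma(1834) = '0000000000' + '11100101010' = 000000000011100101010 (21 bits)


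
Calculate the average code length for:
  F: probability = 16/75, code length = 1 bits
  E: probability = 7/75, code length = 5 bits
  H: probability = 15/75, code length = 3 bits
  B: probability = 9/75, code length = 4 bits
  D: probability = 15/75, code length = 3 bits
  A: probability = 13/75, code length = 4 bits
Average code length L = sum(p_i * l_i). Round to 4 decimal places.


Weighted contributions p_i * l_i:
  F: (16/75) * 1 = 16/75
  E: (7/75) * 5 = 35/75
  H: (15/75) * 3 = 45/75
  B: (9/75) * 4 = 36/75
  D: (15/75) * 3 = 45/75
  A: (13/75) * 4 = 52/75
Sum = (16 + 35 + 45 + 36 + 45 + 52)/75 = 229/75

L = 229/75 = 3.0533 bits/symbol


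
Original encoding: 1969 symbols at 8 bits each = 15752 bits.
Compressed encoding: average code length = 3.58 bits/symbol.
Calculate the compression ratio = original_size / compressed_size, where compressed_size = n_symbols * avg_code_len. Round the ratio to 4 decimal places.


original_size = n_symbols * orig_bits = 1969 * 8 = 15752 bits
compressed_size = n_symbols * avg_code_len = 1969 * 3.58 = 7049.02 bits
ratio = original_size / compressed_size = 15752 / 7049.02 = 2.2346

Compression ratio = 2.2346


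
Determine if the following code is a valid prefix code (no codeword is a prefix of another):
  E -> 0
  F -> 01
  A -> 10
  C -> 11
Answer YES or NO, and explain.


Checking each pair (does one codeword prefix another?):
  E='0' vs F='01': prefix -- VIOLATION

NO -- this is NOT a valid prefix code. E (0) is a prefix of F (01).


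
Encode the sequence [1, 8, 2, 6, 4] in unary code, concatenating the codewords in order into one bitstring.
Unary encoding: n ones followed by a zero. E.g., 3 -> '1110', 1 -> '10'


Encode each number as n ones followed by a terminating 0:
  1 -> 10 (2 bits)
  8 -> 111111110 (9 bits)
  2 -> 110 (3 bits)
  6 -> 1111110 (7 bits)
  4 -> 11110 (5 bits)
Total length = 2 + 9 + 3 + 7 + 5 = 26 bits.

Unary([1, 8, 2, 6, 4]) = 10111111110110111111011110 (26 bits)


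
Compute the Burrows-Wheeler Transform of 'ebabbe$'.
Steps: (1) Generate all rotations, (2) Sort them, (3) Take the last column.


Rotations (sorted):
  0: $ebabbe -> last char: e
  1: abbe$eb -> last char: b
  2: babbe$e -> last char: e
  3: bbe$eba -> last char: a
  4: be$ebab -> last char: b
  5: e$ebabb -> last char: b
  6: ebabbe$ -> last char: $


BWT = ebeabb$


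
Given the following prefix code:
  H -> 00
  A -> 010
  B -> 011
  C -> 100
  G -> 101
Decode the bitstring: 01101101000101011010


Decoding step by step:
Bits 011 -> B
Bits 011 -> B
Bits 010 -> A
Bits 00 -> H
Bits 101 -> G
Bits 011 -> B
Bits 010 -> A


Decoded message: BBAHGBA


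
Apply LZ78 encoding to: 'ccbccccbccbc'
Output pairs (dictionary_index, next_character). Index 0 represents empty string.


LZ78 encoding steps:
Dictionary: {0: ''}
Step 1: w='' (idx 0), next='c' -> output (0, 'c'), add 'c' as idx 1
Step 2: w='c' (idx 1), next='b' -> output (1, 'b'), add 'cb' as idx 2
Step 3: w='c' (idx 1), next='c' -> output (1, 'c'), add 'cc' as idx 3
Step 4: w='cc' (idx 3), next='b' -> output (3, 'b'), add 'ccb' as idx 4
Step 5: w='ccb' (idx 4), next='c' -> output (4, 'c'), add 'ccbc' as idx 5


Encoded: [(0, 'c'), (1, 'b'), (1, 'c'), (3, 'b'), (4, 'c')]


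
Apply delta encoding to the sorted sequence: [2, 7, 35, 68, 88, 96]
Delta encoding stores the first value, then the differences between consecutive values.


First value: 2
Deltas:
  7 - 2 = 5
  35 - 7 = 28
  68 - 35 = 33
  88 - 68 = 20
  96 - 88 = 8


Delta encoded: [2, 5, 28, 33, 20, 8]


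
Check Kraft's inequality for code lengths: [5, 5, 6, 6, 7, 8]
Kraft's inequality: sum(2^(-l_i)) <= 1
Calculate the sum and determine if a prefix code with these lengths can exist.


Sum = 2^(-5) + 2^(-5) + 2^(-6) + 2^(-6) + 2^(-7) + 2^(-8)
    = 0.03125 + 0.03125 + 0.015625 + 0.015625 + 0.0078125 + 0.00390625
    = 27/256 = 0.10546875
Since 0.10546875 <= 1, Kraft's inequality IS satisfied.
A prefix code with these lengths CAN exist.

Kraft sum = 0.10546875. Satisfied.


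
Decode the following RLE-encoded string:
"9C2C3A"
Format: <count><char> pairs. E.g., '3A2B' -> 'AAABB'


Expanding each <count><char> pair:
  9C -> 'CCCCCCCCC'
  2C -> 'CC'
  3A -> 'AAA'

Decoded = CCCCCCCCCCCAAA


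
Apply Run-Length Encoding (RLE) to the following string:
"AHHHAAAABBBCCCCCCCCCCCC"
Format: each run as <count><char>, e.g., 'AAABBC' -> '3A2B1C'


Scanning runs left to right:
  i=0: run of 'A' x 1 -> '1A'
  i=1: run of 'H' x 3 -> '3H'
  i=4: run of 'A' x 4 -> '4A'
  i=8: run of 'B' x 3 -> '3B'
  i=11: run of 'C' x 12 -> '12C'

RLE = 1A3H4A3B12C


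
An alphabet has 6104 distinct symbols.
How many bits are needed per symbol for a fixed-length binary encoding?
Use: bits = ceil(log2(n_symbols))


log2(6104) = 12.5755
Bracket: 2^12 = 4096 < 6104 <= 2^13 = 8192
So ceil(log2(6104)) = 13

bits = ceil(log2(6104)) = ceil(12.5755) = 13 bits


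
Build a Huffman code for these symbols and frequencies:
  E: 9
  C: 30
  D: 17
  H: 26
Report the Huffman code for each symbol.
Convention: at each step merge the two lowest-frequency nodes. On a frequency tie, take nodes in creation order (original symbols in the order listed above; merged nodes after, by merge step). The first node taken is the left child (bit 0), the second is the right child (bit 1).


Huffman tree construction:
Step 1: Merge E(9) + D(17) = 26
Step 2: Merge H(26) + (E+D)(26) = 52
Step 3: Merge C(30) + (H+(E+D))(52) = 82
Read each symbol's code off the tree from the root (left child = 0, right child = 1).

Codes:
  E: 110 (length 3)
  C: 0 (length 1)
  D: 111 (length 3)
  H: 10 (length 2)
Average code length: 160/82 = 1.9512 bits/symbol


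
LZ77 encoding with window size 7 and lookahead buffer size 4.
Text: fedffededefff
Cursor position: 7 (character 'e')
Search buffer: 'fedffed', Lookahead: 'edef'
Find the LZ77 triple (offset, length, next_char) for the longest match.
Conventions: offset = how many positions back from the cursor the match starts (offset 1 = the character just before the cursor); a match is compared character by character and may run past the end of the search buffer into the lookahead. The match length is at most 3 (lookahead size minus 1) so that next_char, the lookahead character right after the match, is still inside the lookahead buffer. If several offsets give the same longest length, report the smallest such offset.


Try each offset into the search buffer:
  offset=1 (pos 6, char 'd'): match length 0
  offset=2 (pos 5, char 'e'): match length 3
  offset=3 (pos 4, char 'f'): match length 0
  offset=4 (pos 3, char 'f'): match length 0
  offset=5 (pos 2, char 'd'): match length 0
  offset=6 (pos 1, char 'e'): match length 2
  offset=7 (pos 0, char 'f'): match length 0
Longest match has length 3 at offset 2.
next_char = character at position 7 + 3 = 10 -> 'f'

Best match: offset=2, length=3 (matching 'ede' starting at position 5)
LZ77 triple: (2, 3, 'f')


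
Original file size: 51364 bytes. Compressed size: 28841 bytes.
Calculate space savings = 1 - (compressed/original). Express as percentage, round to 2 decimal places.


ratio = compressed/original = 28841/51364 = 0.561502
savings = 1 - ratio = 1 - 0.561502 = 0.438498
as a percentage: 0.438498 * 100 = 43.85%

Space savings = 1 - 28841/51364 = 43.85%


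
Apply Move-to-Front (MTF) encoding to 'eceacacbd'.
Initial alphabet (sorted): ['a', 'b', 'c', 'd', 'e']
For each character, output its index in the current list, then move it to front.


MTF encoding:
'e': index 4 in ['a', 'b', 'c', 'd', 'e'] -> ['e', 'a', 'b', 'c', 'd']
'c': index 3 in ['e', 'a', 'b', 'c', 'd'] -> ['c', 'e', 'a', 'b', 'd']
'e': index 1 in ['c', 'e', 'a', 'b', 'd'] -> ['e', 'c', 'a', 'b', 'd']
'a': index 2 in ['e', 'c', 'a', 'b', 'd'] -> ['a', 'e', 'c', 'b', 'd']
'c': index 2 in ['a', 'e', 'c', 'b', 'd'] -> ['c', 'a', 'e', 'b', 'd']
'a': index 1 in ['c', 'a', 'e', 'b', 'd'] -> ['a', 'c', 'e', 'b', 'd']
'c': index 1 in ['a', 'c', 'e', 'b', 'd'] -> ['c', 'a', 'e', 'b', 'd']
'b': index 3 in ['c', 'a', 'e', 'b', 'd'] -> ['b', 'c', 'a', 'e', 'd']
'd': index 4 in ['b', 'c', 'a', 'e', 'd'] -> ['d', 'b', 'c', 'a', 'e']


Output: [4, 3, 1, 2, 2, 1, 1, 3, 4]


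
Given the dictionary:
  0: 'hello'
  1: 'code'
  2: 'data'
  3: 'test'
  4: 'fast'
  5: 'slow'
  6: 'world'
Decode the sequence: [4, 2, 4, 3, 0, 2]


Look up each index in the dictionary:
  4 -> 'fast'
  2 -> 'data'
  4 -> 'fast'
  3 -> 'test'
  0 -> 'hello'
  2 -> 'data'

Decoded: "fast data fast test hello data"


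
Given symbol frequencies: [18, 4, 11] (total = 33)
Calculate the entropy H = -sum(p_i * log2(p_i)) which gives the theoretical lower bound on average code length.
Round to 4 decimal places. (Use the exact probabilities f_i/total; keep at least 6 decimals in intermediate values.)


Per-symbol terms -p_i * log2(p_i) with p_i = f_i/33:
  p = 18/33 = 0.545455: log2(p) = -0.874469, -p*log2(p) = 0.476983
  p = 4/33 = 0.121212: log2(p) = -3.044394, -p*log2(p) = 0.369017
  p = 11/33 = 0.333333: log2(p) = -1.584963, -p*log2(p) = 0.528321
H = 0.476983 + 0.369017 + 0.528321 = 1.374321

H = 1.3743 bits/symbol


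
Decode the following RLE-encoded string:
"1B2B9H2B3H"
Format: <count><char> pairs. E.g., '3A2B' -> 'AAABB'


Expanding each <count><char> pair:
  1B -> 'B'
  2B -> 'BB'
  9H -> 'HHHHHHHHH'
  2B -> 'BB'
  3H -> 'HHH'

Decoded = BBBHHHHHHHHHBBHHH


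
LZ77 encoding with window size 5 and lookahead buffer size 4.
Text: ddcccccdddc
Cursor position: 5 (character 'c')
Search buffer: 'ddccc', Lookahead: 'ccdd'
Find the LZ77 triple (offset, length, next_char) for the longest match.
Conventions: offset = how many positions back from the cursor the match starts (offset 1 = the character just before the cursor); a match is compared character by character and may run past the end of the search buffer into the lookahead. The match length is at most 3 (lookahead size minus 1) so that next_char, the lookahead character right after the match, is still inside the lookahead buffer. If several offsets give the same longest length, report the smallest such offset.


Try each offset into the search buffer:
  offset=1 (pos 4, char 'c'): match length 2
  offset=2 (pos 3, char 'c'): match length 2
  offset=3 (pos 2, char 'c'): match length 2
  offset=4 (pos 1, char 'd'): match length 0
  offset=5 (pos 0, char 'd'): match length 0
Longest match has length 2, found at offsets 1, 2, 3; take the smallest, offset 1.
next_char = character at position 5 + 2 = 7 -> 'd'

Best match: offset=1, length=2 (matching 'cc' starting at position 4)
LZ77 triple: (1, 2, 'd')


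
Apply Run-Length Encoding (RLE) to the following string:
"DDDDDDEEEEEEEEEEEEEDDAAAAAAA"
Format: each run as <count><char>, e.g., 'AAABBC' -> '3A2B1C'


Scanning runs left to right:
  i=0: run of 'D' x 6 -> '6D'
  i=6: run of 'E' x 13 -> '13E'
  i=19: run of 'D' x 2 -> '2D'
  i=21: run of 'A' x 7 -> '7A'

RLE = 6D13E2D7A


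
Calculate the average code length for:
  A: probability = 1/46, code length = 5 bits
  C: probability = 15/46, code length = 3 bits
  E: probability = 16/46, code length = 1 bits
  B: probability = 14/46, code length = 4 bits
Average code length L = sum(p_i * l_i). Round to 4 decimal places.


Weighted contributions p_i * l_i:
  A: (1/46) * 5 = 5/46
  C: (15/46) * 3 = 45/46
  E: (16/46) * 1 = 16/46
  B: (14/46) * 4 = 56/46
Sum = (5 + 45 + 16 + 56)/46 = 122/46

L = 122/46 = 2.6522 bits/symbol


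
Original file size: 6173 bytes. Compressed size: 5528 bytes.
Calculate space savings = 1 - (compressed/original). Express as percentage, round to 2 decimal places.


ratio = compressed/original = 5528/6173 = 0.895513
savings = 1 - ratio = 1 - 0.895513 = 0.104487
as a percentage: 0.104487 * 100 = 10.45%

Space savings = 1 - 5528/6173 = 10.45%


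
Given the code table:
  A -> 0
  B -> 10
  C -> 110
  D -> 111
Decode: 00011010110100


Decoding:
0 -> A
0 -> A
0 -> A
110 -> C
10 -> B
110 -> C
10 -> B
0 -> A


Result: AAACBCBA


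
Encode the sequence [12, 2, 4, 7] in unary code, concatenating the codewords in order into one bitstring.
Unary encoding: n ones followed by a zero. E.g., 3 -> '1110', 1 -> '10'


Encode each number as n ones followed by a terminating 0:
  12 -> 1111111111110 (13 bits)
  2 -> 110 (3 bits)
  4 -> 11110 (5 bits)
  7 -> 11111110 (8 bits)
Total length = 13 + 3 + 5 + 8 = 29 bits.

Unary([12, 2, 4, 7]) = 11111111111101101111011111110 (29 bits)


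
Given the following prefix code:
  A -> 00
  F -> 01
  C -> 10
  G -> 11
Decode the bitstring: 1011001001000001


Decoding step by step:
Bits 10 -> C
Bits 11 -> G
Bits 00 -> A
Bits 10 -> C
Bits 01 -> F
Bits 00 -> A
Bits 00 -> A
Bits 01 -> F


Decoded message: CGACFAAF


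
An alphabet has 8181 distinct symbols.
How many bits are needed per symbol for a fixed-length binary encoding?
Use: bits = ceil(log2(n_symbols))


log2(8181) = 12.9981
Bracket: 2^12 = 4096 < 8181 <= 2^13 = 8192
So ceil(log2(8181)) = 13

bits = ceil(log2(8181)) = ceil(12.9981) = 13 bits


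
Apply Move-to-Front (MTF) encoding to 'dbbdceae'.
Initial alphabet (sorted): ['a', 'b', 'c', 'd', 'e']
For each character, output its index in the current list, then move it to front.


MTF encoding:
'd': index 3 in ['a', 'b', 'c', 'd', 'e'] -> ['d', 'a', 'b', 'c', 'e']
'b': index 2 in ['d', 'a', 'b', 'c', 'e'] -> ['b', 'd', 'a', 'c', 'e']
'b': index 0 in ['b', 'd', 'a', 'c', 'e'] -> ['b', 'd', 'a', 'c', 'e']
'd': index 1 in ['b', 'd', 'a', 'c', 'e'] -> ['d', 'b', 'a', 'c', 'e']
'c': index 3 in ['d', 'b', 'a', 'c', 'e'] -> ['c', 'd', 'b', 'a', 'e']
'e': index 4 in ['c', 'd', 'b', 'a', 'e'] -> ['e', 'c', 'd', 'b', 'a']
'a': index 4 in ['e', 'c', 'd', 'b', 'a'] -> ['a', 'e', 'c', 'd', 'b']
'e': index 1 in ['a', 'e', 'c', 'd', 'b'] -> ['e', 'a', 'c', 'd', 'b']


Output: [3, 2, 0, 1, 3, 4, 4, 1]


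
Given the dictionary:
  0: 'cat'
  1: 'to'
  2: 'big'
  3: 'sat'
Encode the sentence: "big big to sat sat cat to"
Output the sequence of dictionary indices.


Look up each word in the dictionary:
  'big' -> 2
  'big' -> 2
  'to' -> 1
  'sat' -> 3
  'sat' -> 3
  'cat' -> 0
  'to' -> 1

Encoded: [2, 2, 1, 3, 3, 0, 1]


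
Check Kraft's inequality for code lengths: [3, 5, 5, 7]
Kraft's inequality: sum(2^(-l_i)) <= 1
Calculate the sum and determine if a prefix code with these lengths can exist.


Sum = 2^(-3) + 2^(-5) + 2^(-5) + 2^(-7)
    = 0.125 + 0.03125 + 0.03125 + 0.0078125
    = 25/128 = 0.1953125
Since 0.1953125 <= 1, Kraft's inequality IS satisfied.
A prefix code with these lengths CAN exist.

Kraft sum = 0.1953125. Satisfied.


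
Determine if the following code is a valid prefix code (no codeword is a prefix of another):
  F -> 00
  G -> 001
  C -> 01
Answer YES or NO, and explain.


Checking each pair (does one codeword prefix another?):
  F='00' vs G='001': prefix -- VIOLATION

NO -- this is NOT a valid prefix code. F (00) is a prefix of G (001).


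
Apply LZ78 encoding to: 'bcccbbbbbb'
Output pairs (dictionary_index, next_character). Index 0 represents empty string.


LZ78 encoding steps:
Dictionary: {0: ''}
Step 1: w='' (idx 0), next='b' -> output (0, 'b'), add 'b' as idx 1
Step 2: w='' (idx 0), next='c' -> output (0, 'c'), add 'c' as idx 2
Step 3: w='c' (idx 2), next='c' -> output (2, 'c'), add 'cc' as idx 3
Step 4: w='b' (idx 1), next='b' -> output (1, 'b'), add 'bb' as idx 4
Step 5: w='bb' (idx 4), next='b' -> output (4, 'b'), add 'bbb' as idx 5
Step 6: w='b' (idx 1), end of input -> output (1, '')


Encoded: [(0, 'b'), (0, 'c'), (2, 'c'), (1, 'b'), (4, 'b'), (1, '')]


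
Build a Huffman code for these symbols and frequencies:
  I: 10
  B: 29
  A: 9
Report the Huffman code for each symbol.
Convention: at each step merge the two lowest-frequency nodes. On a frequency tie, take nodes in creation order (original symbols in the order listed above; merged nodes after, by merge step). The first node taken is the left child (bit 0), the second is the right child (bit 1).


Huffman tree construction:
Step 1: Merge A(9) + I(10) = 19
Step 2: Merge (A+I)(19) + B(29) = 48
Read each symbol's code off the tree from the root (left child = 0, right child = 1).

Codes:
  I: 01 (length 2)
  B: 1 (length 1)
  A: 00 (length 2)
Average code length: 67/48 = 1.3958 bits/symbol


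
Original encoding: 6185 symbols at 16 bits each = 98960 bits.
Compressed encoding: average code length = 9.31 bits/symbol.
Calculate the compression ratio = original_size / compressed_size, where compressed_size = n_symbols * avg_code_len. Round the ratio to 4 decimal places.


original_size = n_symbols * orig_bits = 6185 * 16 = 98960 bits
compressed_size = n_symbols * avg_code_len = 6185 * 9.31 = 57582.35 bits
ratio = original_size / compressed_size = 98960 / 57582.35 = 1.7186

Compression ratio = 1.7186


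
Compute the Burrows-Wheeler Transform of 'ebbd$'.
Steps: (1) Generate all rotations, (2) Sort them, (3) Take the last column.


Rotations (sorted):
  0: $ebbd -> last char: d
  1: bbd$e -> last char: e
  2: bd$eb -> last char: b
  3: d$ebb -> last char: b
  4: ebbd$ -> last char: $


BWT = debb$


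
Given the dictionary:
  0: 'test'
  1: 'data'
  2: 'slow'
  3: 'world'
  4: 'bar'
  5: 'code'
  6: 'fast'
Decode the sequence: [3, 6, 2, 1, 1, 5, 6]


Look up each index in the dictionary:
  3 -> 'world'
  6 -> 'fast'
  2 -> 'slow'
  1 -> 'data'
  1 -> 'data'
  5 -> 'code'
  6 -> 'fast'

Decoded: "world fast slow data data code fast"


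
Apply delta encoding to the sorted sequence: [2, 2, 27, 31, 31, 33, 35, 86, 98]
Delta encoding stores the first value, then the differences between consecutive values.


First value: 2
Deltas:
  2 - 2 = 0
  27 - 2 = 25
  31 - 27 = 4
  31 - 31 = 0
  33 - 31 = 2
  35 - 33 = 2
  86 - 35 = 51
  98 - 86 = 12


Delta encoded: [2, 0, 25, 4, 0, 2, 2, 51, 12]


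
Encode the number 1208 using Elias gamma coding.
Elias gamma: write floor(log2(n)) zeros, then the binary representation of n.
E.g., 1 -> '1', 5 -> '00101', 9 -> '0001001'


num_bits = floor(log2(1208)) + 1 = 11
leading_zeros = num_bits - 1 = 10
binary(1208) = 10010111000

Elias gamma(1208) = '0000000000' + '10010111000' = 000000000010010111000 (21 bits)


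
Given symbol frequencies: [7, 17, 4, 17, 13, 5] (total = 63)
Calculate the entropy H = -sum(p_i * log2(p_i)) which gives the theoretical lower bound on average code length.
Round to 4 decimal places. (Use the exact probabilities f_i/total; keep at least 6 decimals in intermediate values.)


Per-symbol terms -p_i * log2(p_i) with p_i = f_i/63:
  p = 7/63 = 0.111111: log2(p) = -3.169925, -p*log2(p) = 0.352214
  p = 17/63 = 0.269841: log2(p) = -1.889817, -p*log2(p) = 0.509951
  p = 4/63 = 0.063492: log2(p) = -3.977280, -p*log2(p) = 0.252526
  p = 17/63 = 0.269841: log2(p) = -1.889817, -p*log2(p) = 0.509951
  p = 13/63 = 0.206349: log2(p) = -2.276840, -p*log2(p) = 0.469824
  p = 5/63 = 0.079365: log2(p) = -3.655352, -p*log2(p) = 0.290107
H = 0.352214 + 0.509951 + 0.252526 + 0.509951 + 0.469824 + 0.290107 = 2.384573

H = 2.3846 bits/symbol


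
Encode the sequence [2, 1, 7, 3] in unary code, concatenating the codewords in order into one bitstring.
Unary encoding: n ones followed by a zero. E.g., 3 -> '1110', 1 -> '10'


Encode each number as n ones followed by a terminating 0:
  2 -> 110 (3 bits)
  1 -> 10 (2 bits)
  7 -> 11111110 (8 bits)
  3 -> 1110 (4 bits)
Total length = 3 + 2 + 8 + 4 = 17 bits.

Unary([2, 1, 7, 3]) = 11010111111101110 (17 bits)
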